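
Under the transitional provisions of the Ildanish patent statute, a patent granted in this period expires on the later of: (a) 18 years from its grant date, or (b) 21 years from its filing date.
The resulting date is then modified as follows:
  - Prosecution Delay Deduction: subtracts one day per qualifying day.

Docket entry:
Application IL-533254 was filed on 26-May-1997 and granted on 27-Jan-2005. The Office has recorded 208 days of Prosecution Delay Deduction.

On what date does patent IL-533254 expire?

July 3, 2022

(a) grant + 18 years → 27 January 2023.
(b) filing + 21 years → 26 May 2018.
Later of the two: 27 January 2023.
Prosecution Delay Deduction: −208 days → 3 July 2022.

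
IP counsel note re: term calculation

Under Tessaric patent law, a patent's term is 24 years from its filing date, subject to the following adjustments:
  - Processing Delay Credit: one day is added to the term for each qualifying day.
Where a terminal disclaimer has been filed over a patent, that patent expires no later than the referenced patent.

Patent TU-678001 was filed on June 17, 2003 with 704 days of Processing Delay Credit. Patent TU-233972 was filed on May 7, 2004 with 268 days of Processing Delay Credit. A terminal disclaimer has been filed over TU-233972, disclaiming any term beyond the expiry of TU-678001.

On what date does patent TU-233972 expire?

2029-01-30

Natural term of TU-233972:
  Base: filing + 24 years → 7 May 2028.
  Processing Delay Credit: +268 days → 30 January 2029.
Expiry of referenced patent TU-678001:
  Base: filing + 24 years → 17 June 2027.
  Processing Delay Credit: +704 days → 21 May 2029.
Terminal disclaimer: TU-233972 expires on the earlier of 30 January 2029 and 21 May 2029.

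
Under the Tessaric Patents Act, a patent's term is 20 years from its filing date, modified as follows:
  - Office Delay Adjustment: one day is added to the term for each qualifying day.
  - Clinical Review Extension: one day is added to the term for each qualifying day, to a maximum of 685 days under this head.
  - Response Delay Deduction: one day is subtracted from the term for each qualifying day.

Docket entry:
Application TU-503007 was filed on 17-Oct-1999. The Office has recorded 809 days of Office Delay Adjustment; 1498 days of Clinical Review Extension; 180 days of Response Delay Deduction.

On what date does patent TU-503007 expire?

Base term: filing date + 20 years → 17 October 2019.
Office Delay Adjustment: +809 days → 3 January 2022.
Clinical Review Extension: 1498 days claimed exceeds the 685-day cap, so +685 days → 19 November 2023.
Response Delay Deduction: −180 days → 23 May 2023.

May 23, 2023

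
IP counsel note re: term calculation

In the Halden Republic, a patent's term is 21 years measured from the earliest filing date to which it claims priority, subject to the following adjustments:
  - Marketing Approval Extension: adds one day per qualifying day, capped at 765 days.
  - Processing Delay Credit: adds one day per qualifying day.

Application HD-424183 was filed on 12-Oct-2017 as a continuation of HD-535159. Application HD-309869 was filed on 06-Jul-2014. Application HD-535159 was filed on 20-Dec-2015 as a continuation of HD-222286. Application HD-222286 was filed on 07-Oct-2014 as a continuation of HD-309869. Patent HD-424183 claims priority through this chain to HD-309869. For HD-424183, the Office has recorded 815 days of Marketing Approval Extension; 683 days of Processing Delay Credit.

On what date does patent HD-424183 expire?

June 23, 2039

Earliest priority filing: 6 July 2014.
Base term: 6 July 2014 + 21 years → 6 July 2035.
Marketing Approval Extension: 815 days claimed exceeds the 765-day cap, so +765 days → 9 August 2037.
Processing Delay Credit: +683 days → 23 June 2039.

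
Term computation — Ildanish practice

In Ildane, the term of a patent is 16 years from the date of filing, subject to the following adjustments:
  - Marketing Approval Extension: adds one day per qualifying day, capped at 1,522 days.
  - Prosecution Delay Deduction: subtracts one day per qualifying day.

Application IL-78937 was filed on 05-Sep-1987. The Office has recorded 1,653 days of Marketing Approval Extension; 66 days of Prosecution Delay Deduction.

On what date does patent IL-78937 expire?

August 31, 2007

Base term: filing date + 16 years → 5 September 2003.
Marketing Approval Extension: 1653 days claimed exceeds the 1522-day cap, so +1522 days → 5 November 2007.
Prosecution Delay Deduction: −66 days → 31 August 2007.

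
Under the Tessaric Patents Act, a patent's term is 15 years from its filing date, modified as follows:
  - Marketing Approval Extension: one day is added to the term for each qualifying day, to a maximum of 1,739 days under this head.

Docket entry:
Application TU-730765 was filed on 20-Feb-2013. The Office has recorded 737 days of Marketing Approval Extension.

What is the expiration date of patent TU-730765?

2030-02-26

Base term: filing date + 15 years → 20 February 2028.
Marketing Approval Extension: 737 days (within the 1739-day cap) → +737 days → 26 February 2030.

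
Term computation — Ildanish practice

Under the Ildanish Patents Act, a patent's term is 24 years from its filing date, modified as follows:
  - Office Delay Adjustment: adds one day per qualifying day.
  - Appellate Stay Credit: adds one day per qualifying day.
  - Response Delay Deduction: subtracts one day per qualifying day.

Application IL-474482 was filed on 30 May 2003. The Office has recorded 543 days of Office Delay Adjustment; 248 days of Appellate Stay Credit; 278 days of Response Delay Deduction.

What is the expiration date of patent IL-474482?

Base term: filing date + 24 years → 30 May 2027.
Office Delay Adjustment: +543 days → 23 November 2028.
Appellate Stay Credit: +248 days → 29 July 2029.
Response Delay Deduction: −278 days → 24 October 2028.

October 24, 2028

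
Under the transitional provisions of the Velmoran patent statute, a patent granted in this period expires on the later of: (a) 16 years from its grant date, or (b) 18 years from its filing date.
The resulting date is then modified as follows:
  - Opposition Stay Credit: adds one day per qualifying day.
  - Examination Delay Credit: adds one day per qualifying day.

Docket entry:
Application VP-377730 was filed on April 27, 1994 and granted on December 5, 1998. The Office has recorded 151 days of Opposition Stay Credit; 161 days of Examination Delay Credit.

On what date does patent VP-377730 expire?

2015-10-13

(a) grant + 16 years → 5 December 2014.
(b) filing + 18 years → 27 April 2012.
Later of the two: 5 December 2014.
Opposition Stay Credit: +151 days → 5 May 2015.
Examination Delay Credit: +161 days → 13 October 2015.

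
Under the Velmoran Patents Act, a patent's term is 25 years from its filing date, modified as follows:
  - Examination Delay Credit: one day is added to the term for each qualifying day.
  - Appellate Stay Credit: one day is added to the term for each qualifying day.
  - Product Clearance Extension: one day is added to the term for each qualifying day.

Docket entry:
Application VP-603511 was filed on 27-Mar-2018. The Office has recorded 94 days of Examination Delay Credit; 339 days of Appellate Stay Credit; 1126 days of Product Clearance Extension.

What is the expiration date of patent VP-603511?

Base term: filing date + 25 years → 27 March 2043.
Examination Delay Credit: +94 days → 29 June 2043.
Appellate Stay Credit: +339 days → 2 June 2044.
Product Clearance Extension: +1126 days → 3 July 2047.

2047-07-03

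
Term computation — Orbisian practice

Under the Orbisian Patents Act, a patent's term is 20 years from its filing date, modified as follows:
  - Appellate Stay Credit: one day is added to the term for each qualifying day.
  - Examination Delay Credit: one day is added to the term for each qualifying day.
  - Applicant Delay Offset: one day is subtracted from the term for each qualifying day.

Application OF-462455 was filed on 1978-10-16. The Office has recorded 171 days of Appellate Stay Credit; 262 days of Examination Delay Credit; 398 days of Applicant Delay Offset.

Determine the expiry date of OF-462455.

November 20, 1998

Base term: filing date + 20 years → 16 October 1998.
Appellate Stay Credit: +171 days → 5 April 1999.
Examination Delay Credit: +262 days → 23 December 1999.
Applicant Delay Offset: −398 days → 20 November 1998.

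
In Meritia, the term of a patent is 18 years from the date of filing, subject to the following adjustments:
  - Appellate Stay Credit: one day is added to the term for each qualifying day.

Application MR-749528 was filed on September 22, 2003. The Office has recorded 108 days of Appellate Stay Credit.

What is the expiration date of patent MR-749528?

Base term: filing date + 18 years → 22 September 2021.
Appellate Stay Credit: +108 days → 8 January 2022.

2022-01-08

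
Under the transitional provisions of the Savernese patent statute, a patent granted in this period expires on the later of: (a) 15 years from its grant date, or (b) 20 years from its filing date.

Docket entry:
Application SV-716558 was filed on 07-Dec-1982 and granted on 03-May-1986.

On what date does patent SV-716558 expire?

2002-12-07

(a) grant + 15 years → 3 May 2001.
(b) filing + 20 years → 7 December 2002.
Later of the two: 7 December 2002.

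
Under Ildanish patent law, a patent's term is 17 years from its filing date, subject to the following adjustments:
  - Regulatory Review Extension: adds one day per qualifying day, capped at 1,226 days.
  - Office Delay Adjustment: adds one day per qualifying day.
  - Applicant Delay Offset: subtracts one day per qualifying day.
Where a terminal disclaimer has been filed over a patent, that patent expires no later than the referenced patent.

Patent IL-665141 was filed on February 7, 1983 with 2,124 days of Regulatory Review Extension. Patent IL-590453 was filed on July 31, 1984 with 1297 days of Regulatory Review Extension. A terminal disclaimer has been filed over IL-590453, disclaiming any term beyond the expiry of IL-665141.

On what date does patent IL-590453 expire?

June 17, 2003

Natural term of IL-590453:
  Base: filing + 17 years → 31 July 2001.
  Regulatory Review Extension: 1297 days claimed exceeds the 1226-day cap, so +1226 days → 8 December 2004.
Expiry of referenced patent IL-665141:
  Base: filing + 17 years → 7 February 2000.
  Regulatory Review Extension: 2124 days claimed exceeds the 1226-day cap, so +1226 days → 17 June 2003.
Terminal disclaimer: IL-590453 expires on the earlier of 8 December 2004 and 17 June 2003.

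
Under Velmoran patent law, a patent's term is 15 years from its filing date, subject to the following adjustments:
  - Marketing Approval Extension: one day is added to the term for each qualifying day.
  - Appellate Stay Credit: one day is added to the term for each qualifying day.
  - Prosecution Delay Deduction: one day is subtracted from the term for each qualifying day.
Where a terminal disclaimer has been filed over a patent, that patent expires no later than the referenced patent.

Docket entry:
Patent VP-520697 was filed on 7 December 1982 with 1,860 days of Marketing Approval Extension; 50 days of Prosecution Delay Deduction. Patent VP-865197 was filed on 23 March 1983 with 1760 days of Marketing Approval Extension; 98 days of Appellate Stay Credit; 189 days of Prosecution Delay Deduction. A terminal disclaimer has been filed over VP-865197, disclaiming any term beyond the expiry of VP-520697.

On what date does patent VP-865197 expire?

2002-10-17

Natural term of VP-865197:
  Base: filing + 15 years → 23 March 1998.
  Marketing Approval Extension: +1760 days → 16 January 2003.
  Appellate Stay Credit: +98 days → 24 April 2003.
  Prosecution Delay Deduction: −189 days → 17 October 2002.
Expiry of referenced patent VP-520697:
  Base: filing + 15 years → 7 December 1997.
  Marketing Approval Extension: +1860 days → 10 January 2003.
  Prosecution Delay Deduction: −50 days → 21 November 2002.
Terminal disclaimer: VP-865197 expires on the earlier of 17 October 2002 and 21 November 2002.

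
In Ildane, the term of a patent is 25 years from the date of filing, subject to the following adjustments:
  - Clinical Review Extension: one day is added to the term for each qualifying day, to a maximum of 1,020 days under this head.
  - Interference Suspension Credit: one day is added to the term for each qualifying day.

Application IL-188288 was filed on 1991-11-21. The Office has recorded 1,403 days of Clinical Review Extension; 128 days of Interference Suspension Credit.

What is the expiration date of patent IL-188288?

2020-01-13

Base term: filing date + 25 years → 21 November 2016.
Clinical Review Extension: 1403 days claimed exceeds the 1020-day cap, so +1020 days → 7 September 2019.
Interference Suspension Credit: +128 days → 13 January 2020.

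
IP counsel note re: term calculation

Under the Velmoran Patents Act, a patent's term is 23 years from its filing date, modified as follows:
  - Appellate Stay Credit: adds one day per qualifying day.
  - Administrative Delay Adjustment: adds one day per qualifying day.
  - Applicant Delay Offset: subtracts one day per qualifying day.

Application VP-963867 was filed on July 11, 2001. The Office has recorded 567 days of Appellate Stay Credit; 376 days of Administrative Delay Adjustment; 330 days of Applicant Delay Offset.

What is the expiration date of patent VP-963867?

Base term: filing date + 23 years → 11 July 2024.
Appellate Stay Credit: +567 days → 29 January 2026.
Administrative Delay Adjustment: +376 days → 9 February 2027.
Applicant Delay Offset: −330 days → 16 March 2026.

2026-03-16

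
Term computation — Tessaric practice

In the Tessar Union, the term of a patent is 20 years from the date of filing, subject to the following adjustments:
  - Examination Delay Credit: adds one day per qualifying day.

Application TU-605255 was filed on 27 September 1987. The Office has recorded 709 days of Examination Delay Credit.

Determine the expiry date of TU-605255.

Base term: filing date + 20 years → 27 September 2007.
Examination Delay Credit: +709 days → 5 September 2009.

September 5, 2009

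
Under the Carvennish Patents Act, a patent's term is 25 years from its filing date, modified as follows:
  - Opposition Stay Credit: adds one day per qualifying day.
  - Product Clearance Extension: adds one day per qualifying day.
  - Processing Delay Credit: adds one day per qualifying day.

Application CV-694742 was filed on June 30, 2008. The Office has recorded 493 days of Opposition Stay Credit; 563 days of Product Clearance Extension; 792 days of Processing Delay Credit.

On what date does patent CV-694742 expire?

Base term: filing date + 25 years → 30 June 2033.
Opposition Stay Credit: +493 days → 5 November 2034.
Product Clearance Extension: +563 days → 21 May 2036.
Processing Delay Credit: +792 days → 22 July 2038.

2038-07-22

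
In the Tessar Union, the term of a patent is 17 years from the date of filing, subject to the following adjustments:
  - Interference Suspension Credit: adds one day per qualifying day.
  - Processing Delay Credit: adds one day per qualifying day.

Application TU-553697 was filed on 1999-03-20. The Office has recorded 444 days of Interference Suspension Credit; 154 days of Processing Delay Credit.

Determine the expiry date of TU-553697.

November 8, 2017

Base term: filing date + 17 years → 20 March 2016.
Interference Suspension Credit: +444 days → 7 June 2017.
Processing Delay Credit: +154 days → 8 November 2017.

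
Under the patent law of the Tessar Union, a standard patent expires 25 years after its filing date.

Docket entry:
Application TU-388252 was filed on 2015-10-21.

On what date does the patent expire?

Filing date + 25 years → 21 October 2040.

2040-10-21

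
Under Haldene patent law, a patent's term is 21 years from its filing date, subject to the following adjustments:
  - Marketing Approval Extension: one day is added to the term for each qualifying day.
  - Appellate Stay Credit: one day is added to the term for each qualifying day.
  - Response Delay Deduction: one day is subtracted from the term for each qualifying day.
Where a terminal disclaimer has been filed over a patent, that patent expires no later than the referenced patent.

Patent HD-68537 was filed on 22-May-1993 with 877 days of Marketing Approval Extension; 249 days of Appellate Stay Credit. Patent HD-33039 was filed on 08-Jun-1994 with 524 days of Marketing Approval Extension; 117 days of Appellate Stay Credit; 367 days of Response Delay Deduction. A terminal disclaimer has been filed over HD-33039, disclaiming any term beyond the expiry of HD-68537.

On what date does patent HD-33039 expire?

March 8, 2016

Natural term of HD-33039:
  Base: filing + 21 years → 8 June 2015.
  Marketing Approval Extension: +524 days → 13 November 2016.
  Appellate Stay Credit: +117 days → 10 March 2017.
  Response Delay Deduction: −367 days → 8 March 2016.
Expiry of referenced patent HD-68537:
  Base: filing + 21 years → 22 May 2014.
  Marketing Approval Extension: +877 days → 15 October 2016.
  Appellate Stay Credit: +249 days → 21 June 2017.
Terminal disclaimer: HD-33039 expires on the earlier of 8 March 2016 and 21 June 2017.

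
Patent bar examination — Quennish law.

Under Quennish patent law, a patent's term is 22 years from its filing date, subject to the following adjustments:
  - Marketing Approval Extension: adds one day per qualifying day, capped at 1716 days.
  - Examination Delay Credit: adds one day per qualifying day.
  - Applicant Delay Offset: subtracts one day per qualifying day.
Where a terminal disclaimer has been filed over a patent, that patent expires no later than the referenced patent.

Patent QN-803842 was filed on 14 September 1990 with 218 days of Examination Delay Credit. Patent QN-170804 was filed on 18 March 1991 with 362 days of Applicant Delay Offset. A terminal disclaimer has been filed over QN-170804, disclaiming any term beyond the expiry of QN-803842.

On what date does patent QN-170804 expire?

Natural term of QN-170804:
  Base: filing + 22 years → 18 March 2013.
  Applicant Delay Offset: −362 days → 21 March 2012.
Expiry of referenced patent QN-803842:
  Base: filing + 22 years → 14 September 2012.
  Examination Delay Credit: +218 days → 20 April 2013.
Terminal disclaimer: QN-170804 expires on the earlier of 21 March 2012 and 20 April 2013.

2012-03-21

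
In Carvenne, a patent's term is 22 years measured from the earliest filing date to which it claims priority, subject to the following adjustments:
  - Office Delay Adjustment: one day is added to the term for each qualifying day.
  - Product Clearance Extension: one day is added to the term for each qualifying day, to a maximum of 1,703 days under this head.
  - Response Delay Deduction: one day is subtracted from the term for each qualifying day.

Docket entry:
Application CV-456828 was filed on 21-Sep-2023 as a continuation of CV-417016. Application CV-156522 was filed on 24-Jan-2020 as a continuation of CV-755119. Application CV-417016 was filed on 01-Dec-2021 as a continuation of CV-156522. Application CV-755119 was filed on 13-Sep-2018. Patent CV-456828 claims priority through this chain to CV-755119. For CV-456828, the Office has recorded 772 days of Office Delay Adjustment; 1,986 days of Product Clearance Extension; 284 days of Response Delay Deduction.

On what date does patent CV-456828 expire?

2046-09-13

Earliest priority filing: 13 September 2018.
Base term: 13 September 2018 + 22 years → 13 September 2040.
Office Delay Adjustment: +772 days → 25 October 2042.
Product Clearance Extension: 1986 days claimed exceeds the 1703-day cap, so +1703 days → 24 June 2047.
Response Delay Deduction: −284 days → 13 September 2046.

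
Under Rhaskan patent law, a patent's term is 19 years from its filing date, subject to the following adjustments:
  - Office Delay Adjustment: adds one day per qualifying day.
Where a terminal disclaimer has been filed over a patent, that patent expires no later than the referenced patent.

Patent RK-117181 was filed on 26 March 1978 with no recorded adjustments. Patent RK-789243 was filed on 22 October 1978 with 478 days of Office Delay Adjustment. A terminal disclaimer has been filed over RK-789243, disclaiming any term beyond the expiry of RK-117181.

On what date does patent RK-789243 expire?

March 26, 1997

Natural term of RK-789243:
  Base: filing + 19 years → 22 October 1997.
  Office Delay Adjustment: +478 days → 12 February 1999.
Expiry of referenced patent RK-117181:
  Base: filing + 19 years → 26 March 1997.
Terminal disclaimer: RK-789243 expires on the earlier of 12 February 1999 and 26 March 1997.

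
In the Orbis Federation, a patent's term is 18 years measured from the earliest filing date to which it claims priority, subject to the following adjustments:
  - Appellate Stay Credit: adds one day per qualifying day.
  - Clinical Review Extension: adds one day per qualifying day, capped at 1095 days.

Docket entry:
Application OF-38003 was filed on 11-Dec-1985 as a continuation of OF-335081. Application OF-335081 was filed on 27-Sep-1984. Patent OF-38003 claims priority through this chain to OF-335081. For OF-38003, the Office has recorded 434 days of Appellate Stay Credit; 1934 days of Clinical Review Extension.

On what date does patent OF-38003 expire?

2006-12-04

Earliest priority filing: 27 September 1984.
Base term: 27 September 1984 + 18 years → 27 September 2002.
Appellate Stay Credit: +434 days → 5 December 2003.
Clinical Review Extension: 1934 days claimed exceeds the 1095-day cap, so +1095 days → 4 December 2006.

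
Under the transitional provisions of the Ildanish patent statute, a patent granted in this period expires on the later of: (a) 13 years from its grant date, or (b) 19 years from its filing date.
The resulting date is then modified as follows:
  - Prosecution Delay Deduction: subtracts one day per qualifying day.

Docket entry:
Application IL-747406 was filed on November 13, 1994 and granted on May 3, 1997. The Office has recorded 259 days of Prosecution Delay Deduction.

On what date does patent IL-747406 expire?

(a) grant + 13 years → 3 May 2010.
(b) filing + 19 years → 13 November 2013.
Later of the two: 13 November 2013.
Prosecution Delay Deduction: −259 days → 27 February 2013.

February 27, 2013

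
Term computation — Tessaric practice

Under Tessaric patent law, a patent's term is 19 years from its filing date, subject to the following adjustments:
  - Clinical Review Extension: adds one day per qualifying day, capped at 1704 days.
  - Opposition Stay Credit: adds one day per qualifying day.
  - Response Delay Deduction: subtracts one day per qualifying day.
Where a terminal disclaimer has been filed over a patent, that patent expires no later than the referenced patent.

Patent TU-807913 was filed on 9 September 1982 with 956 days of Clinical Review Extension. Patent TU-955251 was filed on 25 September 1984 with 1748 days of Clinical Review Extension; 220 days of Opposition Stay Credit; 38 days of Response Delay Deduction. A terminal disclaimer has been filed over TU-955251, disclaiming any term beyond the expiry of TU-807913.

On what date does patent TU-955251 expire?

Natural term of TU-955251:
  Base: filing + 19 years → 25 September 2003.
  Clinical Review Extension: 1748 days claimed exceeds the 1704-day cap, so +1704 days → 25 May 2008.
  Opposition Stay Credit: +220 days → 31 December 2008.
  Response Delay Deduction: −38 days → 23 November 2008.
Expiry of referenced patent TU-807913:
  Base: filing + 19 years → 9 September 2001.
  Clinical Review Extension: 956 days (within the 1704-day cap) → +956 days → 22 April 2004.
Terminal disclaimer: TU-955251 expires on the earlier of 23 November 2008 and 22 April 2004.

April 22, 2004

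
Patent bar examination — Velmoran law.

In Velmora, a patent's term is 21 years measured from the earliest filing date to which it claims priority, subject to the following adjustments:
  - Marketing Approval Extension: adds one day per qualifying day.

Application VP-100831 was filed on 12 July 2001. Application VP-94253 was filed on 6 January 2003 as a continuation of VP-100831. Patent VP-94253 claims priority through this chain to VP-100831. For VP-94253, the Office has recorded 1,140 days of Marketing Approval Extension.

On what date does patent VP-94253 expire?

2025-08-25

Earliest priority filing: 12 July 2001.
Base term: 12 July 2001 + 21 years → 12 July 2022.
Marketing Approval Extension: +1140 days → 25 August 2025.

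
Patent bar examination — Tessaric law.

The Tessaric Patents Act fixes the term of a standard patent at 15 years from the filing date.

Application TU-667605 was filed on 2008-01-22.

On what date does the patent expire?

January 22, 2023

Filing date + 15 years → 22 January 2023.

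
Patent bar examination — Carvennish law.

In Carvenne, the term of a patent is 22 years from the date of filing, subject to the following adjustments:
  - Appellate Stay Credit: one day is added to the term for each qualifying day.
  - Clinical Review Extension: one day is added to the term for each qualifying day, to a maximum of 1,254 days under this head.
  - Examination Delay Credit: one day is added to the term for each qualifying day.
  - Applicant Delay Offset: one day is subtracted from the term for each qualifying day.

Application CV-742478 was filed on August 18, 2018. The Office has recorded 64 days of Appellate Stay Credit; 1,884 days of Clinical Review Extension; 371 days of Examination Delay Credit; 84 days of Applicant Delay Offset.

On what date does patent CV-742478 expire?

Base term: filing date + 22 years → 18 August 2040.
Appellate Stay Credit: +64 days → 21 October 2040.
Clinical Review Extension: 1884 days claimed exceeds the 1254-day cap, so +1254 days → 28 March 2044.
Examination Delay Credit: +371 days → 3 April 2045.
Applicant Delay Offset: −84 days → 9 January 2045.

January 9, 2045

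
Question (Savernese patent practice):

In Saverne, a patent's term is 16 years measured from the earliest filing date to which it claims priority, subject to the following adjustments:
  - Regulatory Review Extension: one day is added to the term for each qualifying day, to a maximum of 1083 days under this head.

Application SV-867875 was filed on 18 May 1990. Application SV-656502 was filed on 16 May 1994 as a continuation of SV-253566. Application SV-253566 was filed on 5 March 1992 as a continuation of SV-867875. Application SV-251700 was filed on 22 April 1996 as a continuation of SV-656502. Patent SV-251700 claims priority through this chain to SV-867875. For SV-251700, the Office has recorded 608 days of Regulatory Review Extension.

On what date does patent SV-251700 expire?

Earliest priority filing: 18 May 1990.
Base term: 18 May 1990 + 16 years → 18 May 2006.
Regulatory Review Extension: 608 days (within the 1083-day cap) → +608 days → 16 January 2008.

2008-01-16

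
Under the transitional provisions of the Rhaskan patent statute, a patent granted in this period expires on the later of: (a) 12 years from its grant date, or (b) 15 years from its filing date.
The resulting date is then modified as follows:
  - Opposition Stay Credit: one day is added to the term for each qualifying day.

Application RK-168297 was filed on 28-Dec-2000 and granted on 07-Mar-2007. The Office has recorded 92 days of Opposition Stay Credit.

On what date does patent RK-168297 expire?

(a) grant + 12 years → 7 March 2019.
(b) filing + 15 years → 28 December 2015.
Later of the two: 7 March 2019.
Opposition Stay Credit: +92 days → 7 June 2019.

June 7, 2019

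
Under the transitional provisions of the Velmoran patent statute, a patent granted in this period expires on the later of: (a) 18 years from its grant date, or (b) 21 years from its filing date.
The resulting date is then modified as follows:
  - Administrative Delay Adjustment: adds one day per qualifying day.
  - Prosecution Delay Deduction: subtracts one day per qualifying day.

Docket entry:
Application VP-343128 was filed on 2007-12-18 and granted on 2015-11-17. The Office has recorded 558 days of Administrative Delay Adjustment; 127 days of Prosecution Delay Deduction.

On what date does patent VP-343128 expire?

(a) grant + 18 years → 17 November 2033.
(b) filing + 21 years → 18 December 2028.
Later of the two: 17 November 2033.
Administrative Delay Adjustment: +558 days → 29 May 2035.
Prosecution Delay Deduction: −127 days → 22 January 2035.

2035-01-22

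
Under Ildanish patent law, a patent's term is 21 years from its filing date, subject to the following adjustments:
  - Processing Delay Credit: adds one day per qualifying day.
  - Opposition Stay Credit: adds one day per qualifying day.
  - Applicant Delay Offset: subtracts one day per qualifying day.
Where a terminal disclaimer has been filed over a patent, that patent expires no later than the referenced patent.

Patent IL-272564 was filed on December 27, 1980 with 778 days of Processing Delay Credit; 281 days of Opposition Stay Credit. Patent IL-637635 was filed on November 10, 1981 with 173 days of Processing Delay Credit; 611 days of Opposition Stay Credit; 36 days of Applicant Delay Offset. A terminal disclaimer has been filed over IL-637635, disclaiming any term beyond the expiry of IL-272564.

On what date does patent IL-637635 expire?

2004-11-20

Natural term of IL-637635:
  Base: filing + 21 years → 10 November 2002.
  Processing Delay Credit: +173 days → 2 May 2003.
  Opposition Stay Credit: +611 days → 2 January 2005.
  Applicant Delay Offset: −36 days → 27 November 2004.
Expiry of referenced patent IL-272564:
  Base: filing + 21 years → 27 December 2001.
  Processing Delay Credit: +778 days → 13 February 2004.
  Opposition Stay Credit: +281 days → 20 November 2004.
Terminal disclaimer: IL-637635 expires on the earlier of 27 November 2004 and 20 November 2004.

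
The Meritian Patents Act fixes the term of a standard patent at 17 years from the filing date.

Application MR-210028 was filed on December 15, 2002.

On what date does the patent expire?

December 15, 2019

Filing date + 17 years → 15 December 2019.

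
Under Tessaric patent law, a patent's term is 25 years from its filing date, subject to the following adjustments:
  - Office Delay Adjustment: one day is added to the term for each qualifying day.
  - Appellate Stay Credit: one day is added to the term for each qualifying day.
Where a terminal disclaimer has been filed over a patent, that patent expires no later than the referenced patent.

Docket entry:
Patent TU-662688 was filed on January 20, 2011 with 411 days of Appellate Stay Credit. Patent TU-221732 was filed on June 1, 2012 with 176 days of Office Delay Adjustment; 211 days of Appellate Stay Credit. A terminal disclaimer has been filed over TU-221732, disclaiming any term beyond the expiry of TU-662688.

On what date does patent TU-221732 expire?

Natural term of TU-221732:
  Base: filing + 25 years → 1 June 2037.
  Office Delay Adjustment: +176 days → 24 November 2037.
  Appellate Stay Credit: +211 days → 23 June 2038.
Expiry of referenced patent TU-662688:
  Base: filing + 25 years → 20 January 2036.
  Appellate Stay Credit: +411 days → 6 March 2037.
Terminal disclaimer: TU-221732 expires on the earlier of 23 June 2038 and 6 March 2037.

March 6, 2037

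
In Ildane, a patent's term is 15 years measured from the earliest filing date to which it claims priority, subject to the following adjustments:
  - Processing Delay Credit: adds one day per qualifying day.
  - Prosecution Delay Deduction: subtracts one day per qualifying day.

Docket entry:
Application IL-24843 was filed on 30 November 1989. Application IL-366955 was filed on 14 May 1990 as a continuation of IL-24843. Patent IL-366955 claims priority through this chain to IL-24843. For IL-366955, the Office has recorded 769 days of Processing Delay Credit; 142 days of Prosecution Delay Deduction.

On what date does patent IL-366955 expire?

August 19, 2006

Earliest priority filing: 30 November 1989.
Base term: 30 November 1989 + 15 years → 30 November 2004.
Processing Delay Credit: +769 days → 8 January 2007.
Prosecution Delay Deduction: −142 days → 19 August 2006.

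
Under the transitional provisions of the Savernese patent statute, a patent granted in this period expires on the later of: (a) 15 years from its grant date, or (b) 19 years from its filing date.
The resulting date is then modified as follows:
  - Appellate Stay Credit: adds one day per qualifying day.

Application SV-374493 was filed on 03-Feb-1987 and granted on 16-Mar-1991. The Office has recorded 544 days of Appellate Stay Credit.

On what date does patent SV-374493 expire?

September 11, 2007

(a) grant + 15 years → 16 March 2006.
(b) filing + 19 years → 3 February 2006.
Later of the two: 16 March 2006.
Appellate Stay Credit: +544 days → 11 September 2007.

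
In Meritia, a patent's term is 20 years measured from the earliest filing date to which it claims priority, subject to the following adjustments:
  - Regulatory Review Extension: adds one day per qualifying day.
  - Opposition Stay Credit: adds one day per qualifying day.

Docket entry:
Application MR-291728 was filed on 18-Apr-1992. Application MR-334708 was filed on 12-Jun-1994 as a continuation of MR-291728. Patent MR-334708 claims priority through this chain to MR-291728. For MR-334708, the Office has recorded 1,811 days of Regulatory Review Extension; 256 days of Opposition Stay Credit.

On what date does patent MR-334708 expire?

Earliest priority filing: 18 April 1992.
Base term: 18 April 1992 + 20 years → 18 April 2012.
Regulatory Review Extension: +1811 days → 3 April 2017.
Opposition Stay Credit: +256 days → 15 December 2017.

2017-12-15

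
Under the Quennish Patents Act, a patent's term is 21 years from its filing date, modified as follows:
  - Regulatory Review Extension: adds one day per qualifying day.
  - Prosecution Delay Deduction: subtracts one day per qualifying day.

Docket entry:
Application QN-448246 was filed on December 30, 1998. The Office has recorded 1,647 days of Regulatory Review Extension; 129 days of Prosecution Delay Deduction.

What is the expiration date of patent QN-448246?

Base term: filing date + 21 years → 30 December 2019.
Regulatory Review Extension: +1647 days → 3 July 2024.
Prosecution Delay Deduction: −129 days → 25 February 2024.

2024-02-25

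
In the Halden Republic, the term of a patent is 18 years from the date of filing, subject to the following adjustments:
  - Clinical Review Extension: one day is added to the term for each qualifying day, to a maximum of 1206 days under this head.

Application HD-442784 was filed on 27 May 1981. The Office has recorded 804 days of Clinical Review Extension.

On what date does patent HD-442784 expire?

Base term: filing date + 18 years → 27 May 1999.
Clinical Review Extension: 804 days (within the 1206-day cap) → +804 days → 8 August 2001.

2001-08-08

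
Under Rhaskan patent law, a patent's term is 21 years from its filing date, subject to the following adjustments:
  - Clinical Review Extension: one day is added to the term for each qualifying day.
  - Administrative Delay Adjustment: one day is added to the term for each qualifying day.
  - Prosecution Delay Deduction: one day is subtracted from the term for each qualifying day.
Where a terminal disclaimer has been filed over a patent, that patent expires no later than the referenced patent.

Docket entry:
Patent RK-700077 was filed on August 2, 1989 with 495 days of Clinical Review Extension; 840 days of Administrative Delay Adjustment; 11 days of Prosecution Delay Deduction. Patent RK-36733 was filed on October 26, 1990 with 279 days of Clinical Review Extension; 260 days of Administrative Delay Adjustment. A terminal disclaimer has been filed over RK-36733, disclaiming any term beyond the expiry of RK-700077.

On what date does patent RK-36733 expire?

Natural term of RK-36733:
  Base: filing + 21 years → 26 October 2011.
  Clinical Review Extension: +279 days → 31 July 2012.
  Administrative Delay Adjustment: +260 days → 17 April 2013.
Expiry of referenced patent RK-700077:
  Base: filing + 21 years → 2 August 2010.
  Clinical Review Extension: +495 days → 10 December 2011.
  Administrative Delay Adjustment: +840 days → 29 March 2014.
  Prosecution Delay Deduction: −11 days → 18 March 2014.
Terminal disclaimer: RK-36733 expires on the earlier of 17 April 2013 and 18 March 2014.

2013-04-17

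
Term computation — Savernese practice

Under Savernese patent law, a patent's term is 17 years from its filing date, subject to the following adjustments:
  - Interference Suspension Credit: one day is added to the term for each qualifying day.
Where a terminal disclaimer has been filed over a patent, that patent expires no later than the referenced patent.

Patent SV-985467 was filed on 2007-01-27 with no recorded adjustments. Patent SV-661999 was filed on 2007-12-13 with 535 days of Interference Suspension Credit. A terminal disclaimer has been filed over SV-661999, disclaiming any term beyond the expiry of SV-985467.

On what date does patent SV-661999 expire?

Natural term of SV-661999:
  Base: filing + 17 years → 13 December 2024.
  Interference Suspension Credit: +535 days → 1 June 2026.
Expiry of referenced patent SV-985467:
  Base: filing + 17 years → 27 January 2024.
Terminal disclaimer: SV-661999 expires on the earlier of 1 June 2026 and 27 January 2024.

January 27, 2024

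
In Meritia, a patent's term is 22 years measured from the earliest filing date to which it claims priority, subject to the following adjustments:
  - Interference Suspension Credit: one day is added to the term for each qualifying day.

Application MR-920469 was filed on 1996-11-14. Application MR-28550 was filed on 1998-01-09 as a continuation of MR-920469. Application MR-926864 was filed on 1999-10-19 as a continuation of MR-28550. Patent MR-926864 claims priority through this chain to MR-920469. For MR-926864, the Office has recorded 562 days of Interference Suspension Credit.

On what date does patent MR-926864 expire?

May 29, 2020

Earliest priority filing: 14 November 1996.
Base term: 14 November 1996 + 22 years → 14 November 2018.
Interference Suspension Credit: +562 days → 29 May 2020.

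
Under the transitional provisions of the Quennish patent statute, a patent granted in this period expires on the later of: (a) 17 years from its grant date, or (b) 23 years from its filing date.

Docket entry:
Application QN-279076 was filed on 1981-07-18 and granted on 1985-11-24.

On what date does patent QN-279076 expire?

July 18, 2004

(a) grant + 17 years → 24 November 2002.
(b) filing + 23 years → 18 July 2004.
Later of the two: 18 July 2004.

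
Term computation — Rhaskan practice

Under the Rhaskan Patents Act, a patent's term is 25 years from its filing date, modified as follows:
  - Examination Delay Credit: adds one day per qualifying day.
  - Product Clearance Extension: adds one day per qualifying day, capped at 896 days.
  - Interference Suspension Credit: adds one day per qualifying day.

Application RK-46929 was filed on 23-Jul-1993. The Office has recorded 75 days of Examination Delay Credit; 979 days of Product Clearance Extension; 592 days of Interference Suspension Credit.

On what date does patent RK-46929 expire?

Base term: filing date + 25 years → 23 July 2018.
Examination Delay Credit: +75 days → 6 October 2018.
Product Clearance Extension: 979 days claimed exceeds the 896-day cap, so +896 days → 20 March 2021.
Interference Suspension Credit: +592 days → 2 November 2022.

November 2, 2022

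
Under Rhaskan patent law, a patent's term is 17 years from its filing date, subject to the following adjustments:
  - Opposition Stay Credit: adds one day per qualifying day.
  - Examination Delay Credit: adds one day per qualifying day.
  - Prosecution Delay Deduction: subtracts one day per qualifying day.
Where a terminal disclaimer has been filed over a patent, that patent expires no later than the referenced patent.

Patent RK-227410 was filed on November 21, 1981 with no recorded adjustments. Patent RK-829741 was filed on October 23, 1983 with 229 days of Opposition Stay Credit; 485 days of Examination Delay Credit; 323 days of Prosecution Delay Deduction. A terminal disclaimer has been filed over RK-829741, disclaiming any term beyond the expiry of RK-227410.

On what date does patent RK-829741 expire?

Natural term of RK-829741:
  Base: filing + 17 years → 23 October 2000.
  Opposition Stay Credit: +229 days → 9 June 2001.
  Examination Delay Credit: +485 days → 7 October 2002.
  Prosecution Delay Deduction: −323 days → 18 November 2001.
Expiry of referenced patent RK-227410:
  Base: filing + 17 years → 21 November 1998.
Terminal disclaimer: RK-829741 expires on the earlier of 18 November 2001 and 21 November 1998.

November 21, 1998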